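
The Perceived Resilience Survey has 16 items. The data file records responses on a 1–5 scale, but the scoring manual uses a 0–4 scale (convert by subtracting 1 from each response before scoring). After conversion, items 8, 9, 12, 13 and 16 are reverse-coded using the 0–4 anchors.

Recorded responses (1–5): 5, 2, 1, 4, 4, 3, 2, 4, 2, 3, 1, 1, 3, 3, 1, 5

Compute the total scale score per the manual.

28

Convert to 0–4: 4, 1, 0, 3, 3, 2, 1, 3, 1, 2, 0, 0, 2, 2, 0, 4
Reverse-coded (on a 0–4 scale, reversed = 4 − raw):
  item 8: 4 − 3 = 1
  item 9: 4 − 1 = 3
  item 12: 4 − 0 = 4
  item 13: 4 − 2 = 2
  item 16: 4 − 4 = 0
Scored: 4, 1, 0, 3, 3, 2, 1, 1, 3, 2, 0, 4, 2, 2, 0, 0
Total = 28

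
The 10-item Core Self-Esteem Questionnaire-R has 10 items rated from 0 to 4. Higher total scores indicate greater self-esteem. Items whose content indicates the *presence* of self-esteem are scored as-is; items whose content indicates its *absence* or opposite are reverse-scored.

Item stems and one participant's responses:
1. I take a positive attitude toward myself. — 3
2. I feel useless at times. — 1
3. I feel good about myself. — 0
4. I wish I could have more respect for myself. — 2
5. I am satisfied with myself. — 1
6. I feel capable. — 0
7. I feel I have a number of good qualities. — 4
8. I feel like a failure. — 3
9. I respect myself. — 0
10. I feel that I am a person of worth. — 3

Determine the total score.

17

Items 2, 4, 8 describe the absence/opposite of self-esteem → reverse-score.
on a 0–4 scale, reversed = 4 − raw.
  item 1: 3
  item 2: 4 − 1 = 3
  item 3: 0
  item 4: 4 − 2 = 2
  item 5: 1
  item 6: 0
  item 7: 4
  item 8: 4 − 3 = 1
  item 9: 0
  item 10: 3
Total = 3 + 3 + 0 + 2 + 1 + 0 + 4 + 1 + 0 + 3 = 17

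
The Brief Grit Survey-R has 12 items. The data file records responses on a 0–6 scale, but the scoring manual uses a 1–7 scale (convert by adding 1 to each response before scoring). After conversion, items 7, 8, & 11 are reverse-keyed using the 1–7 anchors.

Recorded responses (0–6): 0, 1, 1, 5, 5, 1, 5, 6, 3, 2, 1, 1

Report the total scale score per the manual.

37

Convert to 1–7: 1, 2, 2, 6, 6, 2, 6, 7, 4, 3, 2, 2
Reverse-coded (reverse-coded value = 8 − response):
  item 7: 8 − 6 = 2
  item 8: 8 − 7 = 1
  item 11: 8 − 2 = 6
Scored: 1, 2, 2, 6, 6, 2, 2, 1, 4, 3, 6, 2
Total = 37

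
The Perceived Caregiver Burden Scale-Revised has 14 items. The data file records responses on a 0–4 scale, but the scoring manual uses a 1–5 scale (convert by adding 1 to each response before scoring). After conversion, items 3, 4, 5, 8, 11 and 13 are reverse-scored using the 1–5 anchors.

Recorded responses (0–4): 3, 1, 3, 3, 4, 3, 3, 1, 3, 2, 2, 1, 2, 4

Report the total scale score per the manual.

Convert to 1–5: 4, 2, 4, 4, 5, 4, 4, 2, 4, 3, 3, 2, 3, 5
Reverse-coded (reversed = (1+5) − raw = 6 − raw):
  item 3: 6 − 4 = 2
  item 4: 6 − 4 = 2
  item 5: 6 − 5 = 1
  item 8: 6 − 2 = 4
  item 11: 6 − 3 = 3
  item 13: 6 − 3 = 3
Scored: 4, 2, 2, 2, 1, 4, 4, 4, 4, 3, 3, 2, 3, 5
Total = 43

43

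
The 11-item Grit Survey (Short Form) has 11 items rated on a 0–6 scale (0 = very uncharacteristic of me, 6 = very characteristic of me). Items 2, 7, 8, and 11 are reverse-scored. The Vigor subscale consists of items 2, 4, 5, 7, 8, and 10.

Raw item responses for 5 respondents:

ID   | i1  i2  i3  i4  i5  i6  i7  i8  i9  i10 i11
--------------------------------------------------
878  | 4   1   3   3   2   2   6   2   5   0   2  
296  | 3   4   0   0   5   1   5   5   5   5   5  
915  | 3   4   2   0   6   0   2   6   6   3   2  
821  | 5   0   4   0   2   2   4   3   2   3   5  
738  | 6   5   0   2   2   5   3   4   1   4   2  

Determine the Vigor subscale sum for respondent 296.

14

Respondent 296 raw: 3, 4, 0, 0, 5, 1, 5, 5, 5, 5, 5.
Vigor items: 2, 4, 5, 7, 8, 10.
Reverse-coded (reverse-coded value = 6 − response):
  item 2: 6 − 4 = 2
  item 4: 0
  item 5: 5
  item 7: 6 − 5 = 1
  item 8: 6 − 5 = 1
  item 10: 5
Sum = 2 + 0 + 5 + 1 + 1 + 5 = 14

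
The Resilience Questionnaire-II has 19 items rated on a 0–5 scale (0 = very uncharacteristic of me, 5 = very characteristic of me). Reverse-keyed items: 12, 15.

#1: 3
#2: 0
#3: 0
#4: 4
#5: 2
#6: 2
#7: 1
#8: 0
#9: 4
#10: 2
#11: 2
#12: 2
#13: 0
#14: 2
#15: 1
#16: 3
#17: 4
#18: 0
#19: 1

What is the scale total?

37

Reversing items 12 & 15 with 5 − raw:
Total = 3 + 0 + 0 + 4 + 2 + 2 + 1 + 0 + 4 + 2 + 2 + (5−2) + 0 + 2 + (5−1) + 3 + 4 + 0 + 1
      = 3 + 0 + 0 + 4 + 2 + 2 + 1 + 0 + 4 + 2 + 2 + 3 + 0 + 2 + 4 + 3 + 4 + 0 + 1 = 37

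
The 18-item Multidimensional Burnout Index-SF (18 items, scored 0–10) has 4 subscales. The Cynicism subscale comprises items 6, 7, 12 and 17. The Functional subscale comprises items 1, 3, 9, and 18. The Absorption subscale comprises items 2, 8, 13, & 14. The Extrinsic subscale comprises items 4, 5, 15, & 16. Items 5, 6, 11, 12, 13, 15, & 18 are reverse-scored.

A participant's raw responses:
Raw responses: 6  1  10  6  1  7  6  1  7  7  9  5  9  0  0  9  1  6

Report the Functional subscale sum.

27

Functional items: 1, 3, 9, 18.
Of these, item 18 is reverse-scored; reversed = (0+10) − raw = 10 − raw.
  item 1: 6
  item 3: 10
  item 9: 7
  item 18: 10 − 6 = 4
Sum = 6 + 10 + 7 + 4 = 27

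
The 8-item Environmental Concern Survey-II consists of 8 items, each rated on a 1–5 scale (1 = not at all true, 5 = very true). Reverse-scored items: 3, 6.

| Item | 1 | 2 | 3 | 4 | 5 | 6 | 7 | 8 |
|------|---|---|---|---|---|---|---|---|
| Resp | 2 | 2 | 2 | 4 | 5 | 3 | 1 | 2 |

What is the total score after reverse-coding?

23

Reverse-scored items use 6 − raw:
  item 3: 6 − 2 = 4
  item 6: 6 − 3 = 3
After reverse-coding: 2, 2, 4, 4, 5, 3, 1, 2
Total = 2 + 2 + 4 + 4 + 5 + 3 + 1 + 2 = 23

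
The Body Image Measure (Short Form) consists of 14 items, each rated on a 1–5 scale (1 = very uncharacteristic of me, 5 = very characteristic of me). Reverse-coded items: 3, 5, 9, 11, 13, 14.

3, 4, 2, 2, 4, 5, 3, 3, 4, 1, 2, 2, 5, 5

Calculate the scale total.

Reversing items 3, 5, 9, 11, 13 and 14 with 6 − raw:
Total = 3 + 4 + (6−2) + 2 + (6−4) + 5 + 3 + 3 + (6−4) + 1 + (6−2) + 2 + (6−5) + (6−5)
      = 3 + 4 + 4 + 2 + 2 + 5 + 3 + 3 + 2 + 1 + 4 + 2 + 1 + 1 = 37

37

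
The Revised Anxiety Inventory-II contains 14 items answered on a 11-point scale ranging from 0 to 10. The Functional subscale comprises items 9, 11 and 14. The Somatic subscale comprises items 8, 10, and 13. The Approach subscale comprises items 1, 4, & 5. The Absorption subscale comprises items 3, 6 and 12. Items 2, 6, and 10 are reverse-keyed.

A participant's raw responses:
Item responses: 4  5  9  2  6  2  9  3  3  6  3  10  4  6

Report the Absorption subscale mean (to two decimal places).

9.00

Absorption items: 3, 6, 12.
Of these, item 6 is reverse-keyed; on a 0–10 scale, reversed = 10 − raw.
  item 3: 9
  item 6: 10 − 2 = 8
  item 12: 10
Sum = 9 + 8 + 10 = 27
Mean = 27 / 3 = 9.00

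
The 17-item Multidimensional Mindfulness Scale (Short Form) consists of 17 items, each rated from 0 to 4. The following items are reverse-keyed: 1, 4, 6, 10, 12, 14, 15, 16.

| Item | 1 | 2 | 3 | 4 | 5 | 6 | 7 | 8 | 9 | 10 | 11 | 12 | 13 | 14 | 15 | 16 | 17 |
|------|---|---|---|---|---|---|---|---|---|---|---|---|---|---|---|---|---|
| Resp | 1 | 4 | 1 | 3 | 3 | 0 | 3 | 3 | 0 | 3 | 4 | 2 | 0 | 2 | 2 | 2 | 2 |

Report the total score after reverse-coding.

Reverse-keyed items use 4 − raw:
  item 1: 4 − 1 = 3
  item 4: 4 − 3 = 1
  item 6: 4 − 0 = 4
  item 10: 4 − 3 = 1
  item 12: 4 − 2 = 2
  item 14: 4 − 2 = 2
  item 15: 4 − 2 = 2
  item 16: 4 − 2 = 2
Scored responses: 3, 4, 1, 1, 3, 4, 3, 3, 0, 1, 4, 2, 0, 2, 2, 2, 2
Total = 3 + 4 + 1 + 1 + 3 + 4 + 3 + 3 + 0 + 1 + 4 + 2 + 0 + 2 + 2 + 2 + 2 = 37

37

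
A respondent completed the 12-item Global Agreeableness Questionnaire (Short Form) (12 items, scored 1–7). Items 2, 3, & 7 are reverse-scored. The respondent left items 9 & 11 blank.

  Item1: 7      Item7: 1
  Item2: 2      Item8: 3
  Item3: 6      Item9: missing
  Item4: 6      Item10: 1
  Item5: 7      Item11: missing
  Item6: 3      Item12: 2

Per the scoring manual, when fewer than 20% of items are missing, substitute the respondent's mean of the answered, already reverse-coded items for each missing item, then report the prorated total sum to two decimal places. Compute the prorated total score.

Reverse-coded (reversed = (1+7) − raw = 8 − raw):
  item 2: 8 − 2 = 6
  item 3: 8 − 6 = 2
  item 7: 8 − 1 = 7
Completed scored items (10 of 12): 7, 6, 2, 6, 7, 3, 7, 3, 1, 2; sum = 44.
Person mean = 44 / 10 ≈ 4.4000
Prorated total = (44 / 10) × 12 = 52.80 (to 2 dp)

52.80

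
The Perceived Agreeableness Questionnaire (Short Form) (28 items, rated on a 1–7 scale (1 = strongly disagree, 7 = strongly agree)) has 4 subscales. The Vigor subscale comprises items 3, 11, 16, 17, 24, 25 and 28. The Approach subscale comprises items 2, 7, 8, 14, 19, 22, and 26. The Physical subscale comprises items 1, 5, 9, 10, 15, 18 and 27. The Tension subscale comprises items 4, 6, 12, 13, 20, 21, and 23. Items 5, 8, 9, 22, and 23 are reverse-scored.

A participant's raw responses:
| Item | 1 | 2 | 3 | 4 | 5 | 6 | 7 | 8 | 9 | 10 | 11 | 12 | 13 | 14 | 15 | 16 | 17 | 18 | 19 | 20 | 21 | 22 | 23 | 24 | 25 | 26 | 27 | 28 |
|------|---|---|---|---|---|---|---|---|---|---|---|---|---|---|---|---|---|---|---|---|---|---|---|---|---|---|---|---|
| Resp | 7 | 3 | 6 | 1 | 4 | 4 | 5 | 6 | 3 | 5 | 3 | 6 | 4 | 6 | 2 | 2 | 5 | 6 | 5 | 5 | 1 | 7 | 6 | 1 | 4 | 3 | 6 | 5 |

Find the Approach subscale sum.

Approach items: 2, 7, 8, 14, 19, 22, 26.
Of these, items 8 and 22 are reverse-scored; reverse-coded value = 8 − response.
  item 2: 3
  item 7: 5
  item 8: 8 − 6 = 2
  item 14: 6
  item 19: 5
  item 22: 8 − 7 = 1
  item 26: 3
Sum = 3 + 5 + 2 + 6 + 5 + 1 + 3 = 25

25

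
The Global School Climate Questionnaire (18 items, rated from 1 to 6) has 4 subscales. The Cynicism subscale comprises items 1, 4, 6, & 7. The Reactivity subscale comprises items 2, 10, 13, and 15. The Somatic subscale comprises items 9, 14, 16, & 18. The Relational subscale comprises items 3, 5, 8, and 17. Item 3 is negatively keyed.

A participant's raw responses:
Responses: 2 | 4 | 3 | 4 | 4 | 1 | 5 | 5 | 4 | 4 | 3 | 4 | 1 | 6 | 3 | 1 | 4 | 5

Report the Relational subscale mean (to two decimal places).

Relational items: 3, 5, 8, 17.
Of these, item 3 is negatively keyed; reverse-coded value = 7 − response.
  item 3: 7 − 3 = 4
  item 5: 4
  item 8: 5
  item 17: 4
Sum = 4 + 4 + 5 + 4 = 17
Mean = 17 / 4 = 4.25

4.25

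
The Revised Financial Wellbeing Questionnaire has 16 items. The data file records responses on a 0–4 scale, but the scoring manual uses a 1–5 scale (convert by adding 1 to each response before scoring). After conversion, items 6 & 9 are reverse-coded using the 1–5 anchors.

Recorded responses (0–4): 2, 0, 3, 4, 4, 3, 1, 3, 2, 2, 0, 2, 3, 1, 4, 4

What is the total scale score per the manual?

Convert to 1–5: 3, 1, 4, 5, 5, 4, 2, 4, 3, 3, 1, 3, 4, 2, 5, 5
Reverse-coded (reverse-coded value = 6 − response):
  item 6: 6 − 4 = 2
  item 9: 6 − 3 = 3
Scored: 3, 1, 4, 5, 5, 2, 2, 4, 3, 3, 1, 3, 4, 2, 5, 5
Total = 52

52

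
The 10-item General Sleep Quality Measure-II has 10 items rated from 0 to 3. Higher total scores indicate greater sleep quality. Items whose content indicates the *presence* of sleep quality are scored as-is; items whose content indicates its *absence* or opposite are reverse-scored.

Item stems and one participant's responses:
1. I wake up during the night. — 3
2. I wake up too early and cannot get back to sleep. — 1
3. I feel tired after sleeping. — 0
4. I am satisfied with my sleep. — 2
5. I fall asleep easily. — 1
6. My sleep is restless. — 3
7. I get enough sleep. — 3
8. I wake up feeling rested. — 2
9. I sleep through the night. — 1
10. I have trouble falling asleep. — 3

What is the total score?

Items 1, 2, 3, 6, 10 describe the absence/opposite of sleep quality → reverse-score.
on a 0–3 scale, reversed = 3 − raw.
  item 1: 3 − 3 = 0
  item 2: 3 − 1 = 2
  item 3: 3 − 0 = 3
  item 4: 2
  item 5: 1
  item 6: 3 − 3 = 0
  item 7: 3
  item 8: 2
  item 9: 1
  item 10: 3 − 3 = 0
Total = 0 + 2 + 3 + 2 + 1 + 0 + 3 + 2 + 1 + 0 = 14

14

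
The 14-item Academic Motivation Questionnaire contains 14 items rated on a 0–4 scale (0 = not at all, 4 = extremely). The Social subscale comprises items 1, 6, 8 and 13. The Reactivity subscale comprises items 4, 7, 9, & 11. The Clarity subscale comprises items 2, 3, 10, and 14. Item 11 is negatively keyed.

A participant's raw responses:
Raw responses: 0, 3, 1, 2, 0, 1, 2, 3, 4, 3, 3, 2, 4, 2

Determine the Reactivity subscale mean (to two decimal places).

2.25

Reactivity items: 4, 7, 9, 11.
Of these, item 11 is negatively keyed; on a 0–4 scale, reversed = 4 − raw.
  item 4: 2
  item 7: 2
  item 9: 4
  item 11: 4 − 3 = 1
Sum = 2 + 2 + 4 + 1 = 9
Mean = 9 / 4 = 2.25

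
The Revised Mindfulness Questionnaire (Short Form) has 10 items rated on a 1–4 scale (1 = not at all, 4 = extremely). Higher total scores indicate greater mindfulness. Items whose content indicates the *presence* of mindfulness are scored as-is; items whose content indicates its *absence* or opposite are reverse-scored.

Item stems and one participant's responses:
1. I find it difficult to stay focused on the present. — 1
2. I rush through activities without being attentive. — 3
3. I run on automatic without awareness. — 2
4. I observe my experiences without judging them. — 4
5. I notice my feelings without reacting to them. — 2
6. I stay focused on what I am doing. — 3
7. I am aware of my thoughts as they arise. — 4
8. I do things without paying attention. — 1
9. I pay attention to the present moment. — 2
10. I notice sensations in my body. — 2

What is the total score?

30

Items 1, 2, 3, 8 describe the absence/opposite of mindfulness → reverse-score.
reversed = (1+4) − raw = 5 − raw.
  item 1: 5 − 1 = 4
  item 2: 5 − 3 = 2
  item 3: 5 − 2 = 3
  item 4: 4
  item 5: 2
  item 6: 3
  item 7: 4
  item 8: 5 − 1 = 4
  item 9: 2
  item 10: 2
Total = 4 + 2 + 3 + 4 + 2 + 3 + 4 + 4 + 2 + 2 = 30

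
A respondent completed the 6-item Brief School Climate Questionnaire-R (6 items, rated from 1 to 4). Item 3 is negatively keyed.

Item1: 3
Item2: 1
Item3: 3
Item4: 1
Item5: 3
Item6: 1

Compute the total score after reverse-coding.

11

Apply reverse scoring (on a 1–4 scale, reversed = 5 − raw):
  item 3: 5 − 3 = 2
Scored items: 3, 1, 2, 1, 3, 1
Total = 3 + 1 + 2 + 1 + 3 + 1 = 11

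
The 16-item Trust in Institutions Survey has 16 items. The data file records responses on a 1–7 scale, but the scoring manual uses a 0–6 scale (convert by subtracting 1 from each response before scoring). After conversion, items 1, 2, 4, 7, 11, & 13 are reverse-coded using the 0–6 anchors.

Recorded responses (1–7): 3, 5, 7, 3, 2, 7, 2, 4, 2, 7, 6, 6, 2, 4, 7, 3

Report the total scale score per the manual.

60

Convert to 0–6: 2, 4, 6, 2, 1, 6, 1, 3, 1, 6, 5, 5, 1, 3, 6, 2
Reverse-coded (reversed = (0+6) − raw = 6 − raw):
  item 1: 6 − 2 = 4
  item 2: 6 − 4 = 2
  item 4: 6 − 2 = 4
  item 7: 6 − 1 = 5
  item 11: 6 − 5 = 1
  item 13: 6 − 1 = 5
Scored: 4, 2, 6, 4, 1, 6, 5, 3, 1, 6, 1, 5, 5, 3, 6, 2
Total = 60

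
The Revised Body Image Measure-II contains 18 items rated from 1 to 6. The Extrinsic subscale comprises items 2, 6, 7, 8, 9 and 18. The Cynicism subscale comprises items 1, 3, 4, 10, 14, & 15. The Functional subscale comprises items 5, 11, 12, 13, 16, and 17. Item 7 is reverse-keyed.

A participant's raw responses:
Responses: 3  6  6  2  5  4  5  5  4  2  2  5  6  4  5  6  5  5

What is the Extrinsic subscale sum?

Extrinsic items: 2, 6, 7, 8, 9, 18.
Of these, item 7 is reverse-keyed; on a 1–6 scale, reversed = 7 − raw.
  item 2: 6
  item 6: 4
  item 7: 7 − 5 = 2
  item 8: 5
  item 9: 4
  item 18: 5
Sum = 6 + 4 + 2 + 5 + 4 + 5 = 26

26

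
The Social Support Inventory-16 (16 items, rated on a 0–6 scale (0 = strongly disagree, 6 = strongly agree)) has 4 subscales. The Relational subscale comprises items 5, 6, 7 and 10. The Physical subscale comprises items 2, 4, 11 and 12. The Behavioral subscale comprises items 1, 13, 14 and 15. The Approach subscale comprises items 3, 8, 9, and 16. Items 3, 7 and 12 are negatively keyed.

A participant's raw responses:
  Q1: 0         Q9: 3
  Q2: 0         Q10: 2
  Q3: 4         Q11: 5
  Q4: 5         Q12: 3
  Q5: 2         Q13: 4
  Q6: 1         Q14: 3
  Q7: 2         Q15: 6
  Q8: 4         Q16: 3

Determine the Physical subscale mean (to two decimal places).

3.25

Physical items: 2, 4, 11, 12.
Of these, item 12 is negatively keyed; on a 0–6 scale, reversed = 6 − raw.
  item 2: 0
  item 4: 5
  item 11: 5
  item 12: 6 − 3 = 3
Sum = 0 + 5 + 5 + 3 = 13
Mean = 13 / 4 = 3.25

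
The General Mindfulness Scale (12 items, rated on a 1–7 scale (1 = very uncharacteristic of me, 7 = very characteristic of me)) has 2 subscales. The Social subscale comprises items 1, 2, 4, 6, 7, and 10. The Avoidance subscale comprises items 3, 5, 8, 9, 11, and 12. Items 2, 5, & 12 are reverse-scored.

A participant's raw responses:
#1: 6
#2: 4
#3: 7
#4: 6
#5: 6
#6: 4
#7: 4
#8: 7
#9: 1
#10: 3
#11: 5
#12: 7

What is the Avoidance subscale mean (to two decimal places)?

Avoidance items: 3, 5, 8, 9, 11, 12.
Of these, items 5 and 12 are reverse-scored; reversed = (1+7) − raw = 8 − raw.
  item 3: 7
  item 5: 8 − 6 = 2
  item 8: 7
  item 9: 1
  item 11: 5
  item 12: 8 − 7 = 1
Sum = 7 + 2 + 7 + 1 + 5 + 1 = 23
Mean = 23 / 6 = 3.83

3.83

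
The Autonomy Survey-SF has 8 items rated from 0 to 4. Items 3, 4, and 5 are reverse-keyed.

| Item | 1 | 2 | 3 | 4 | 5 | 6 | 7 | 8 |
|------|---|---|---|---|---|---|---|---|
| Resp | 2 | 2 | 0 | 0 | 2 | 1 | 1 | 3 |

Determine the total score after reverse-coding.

19

Reversing items 3, 4 and 5 with 4 − raw:
Total = 2 + 2 + (4−0) + (4−0) + (4−2) + 1 + 1 + 3
      = 2 + 2 + 4 + 4 + 2 + 1 + 1 + 3 = 19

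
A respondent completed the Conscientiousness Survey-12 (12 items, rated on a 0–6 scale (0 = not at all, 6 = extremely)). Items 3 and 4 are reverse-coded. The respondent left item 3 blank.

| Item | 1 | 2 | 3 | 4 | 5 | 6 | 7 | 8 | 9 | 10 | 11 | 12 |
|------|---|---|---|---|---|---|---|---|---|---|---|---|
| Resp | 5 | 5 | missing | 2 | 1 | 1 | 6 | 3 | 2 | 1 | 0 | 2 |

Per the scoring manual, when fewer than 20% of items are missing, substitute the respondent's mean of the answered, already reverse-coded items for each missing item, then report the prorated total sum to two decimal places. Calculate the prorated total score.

Reverse-coded (on a 0–6 scale, reversed = 6 − raw):
  item 4: 6 − 2 = 4
Completed scored items (11 of 12): 5, 5, 4, 1, 1, 6, 3, 2, 1, 0, 2; sum = 30.
Person mean = 30 / 11 ≈ 2.7273
Prorated total = (30 / 11) × 12 = 32.73 (to 2 dp)

32.73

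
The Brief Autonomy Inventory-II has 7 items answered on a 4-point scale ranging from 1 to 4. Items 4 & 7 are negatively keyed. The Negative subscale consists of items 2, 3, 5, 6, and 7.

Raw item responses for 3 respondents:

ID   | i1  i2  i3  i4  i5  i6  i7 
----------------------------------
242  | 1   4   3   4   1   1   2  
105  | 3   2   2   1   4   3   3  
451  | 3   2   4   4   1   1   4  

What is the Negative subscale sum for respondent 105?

13

Respondent 105 raw: 3, 2, 2, 1, 4, 3, 3.
Negative items: 2, 3, 5, 6, 7.
Reverse-coded (reversed = (1+4) − raw = 5 − raw):
  item 2: 2
  item 3: 2
  item 5: 4
  item 6: 3
  item 7: 5 − 3 = 2
Sum = 2 + 2 + 4 + 3 + 2 = 13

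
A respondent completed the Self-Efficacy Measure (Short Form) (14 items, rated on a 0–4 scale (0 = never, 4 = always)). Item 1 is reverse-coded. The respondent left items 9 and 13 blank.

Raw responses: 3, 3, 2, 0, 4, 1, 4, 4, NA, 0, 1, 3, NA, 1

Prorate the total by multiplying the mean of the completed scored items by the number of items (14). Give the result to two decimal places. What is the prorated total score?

28.00

Reverse-coded (reverse-coded value = 4 − response):
  item 1: 4 − 3 = 1
Completed scored items (12 of 14): 1, 3, 2, 0, 4, 1, 4, 4, 0, 1, 3, 1; sum = 24.
Person mean = 24 / 12 ≈ 2.0000
Prorated total = (24 / 12) × 14 = 28.00 (to 2 dp)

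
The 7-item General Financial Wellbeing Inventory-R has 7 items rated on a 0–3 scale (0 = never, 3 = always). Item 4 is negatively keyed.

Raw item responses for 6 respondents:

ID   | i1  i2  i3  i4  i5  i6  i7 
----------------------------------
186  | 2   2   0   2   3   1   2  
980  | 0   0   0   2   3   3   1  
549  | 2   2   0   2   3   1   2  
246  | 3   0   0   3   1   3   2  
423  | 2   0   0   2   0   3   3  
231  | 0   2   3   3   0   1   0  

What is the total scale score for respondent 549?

11

Respondent 549 raw: 2, 2, 0, 2, 3, 1, 2.
Reverse-coded (reversed = (0+3) − raw = 3 − raw):
  item 1: 2
  item 2: 2
  item 3: 0
  item 4: 3 − 2 = 1
  item 5: 3
  item 6: 1
  item 7: 2
Sum = 2 + 2 + 0 + 1 + 3 + 1 + 2 = 11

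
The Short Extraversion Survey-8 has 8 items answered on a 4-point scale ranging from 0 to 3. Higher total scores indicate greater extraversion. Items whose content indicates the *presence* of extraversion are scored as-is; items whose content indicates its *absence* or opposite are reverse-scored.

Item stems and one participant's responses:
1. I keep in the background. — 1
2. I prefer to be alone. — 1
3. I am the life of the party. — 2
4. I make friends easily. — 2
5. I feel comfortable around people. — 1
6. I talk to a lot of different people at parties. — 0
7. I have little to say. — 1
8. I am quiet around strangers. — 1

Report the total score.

13

Items 1, 2, 7, 8 describe the absence/opposite of extraversion → reverse-score.
reverse-coded value = 3 − response.
  item 1: 3 − 1 = 2
  item 2: 3 − 1 = 2
  item 3: 2
  item 4: 2
  item 5: 1
  item 6: 0
  item 7: 3 − 1 = 2
  item 8: 3 − 1 = 2
Total = 2 + 2 + 2 + 2 + 1 + 0 + 2 + 2 = 13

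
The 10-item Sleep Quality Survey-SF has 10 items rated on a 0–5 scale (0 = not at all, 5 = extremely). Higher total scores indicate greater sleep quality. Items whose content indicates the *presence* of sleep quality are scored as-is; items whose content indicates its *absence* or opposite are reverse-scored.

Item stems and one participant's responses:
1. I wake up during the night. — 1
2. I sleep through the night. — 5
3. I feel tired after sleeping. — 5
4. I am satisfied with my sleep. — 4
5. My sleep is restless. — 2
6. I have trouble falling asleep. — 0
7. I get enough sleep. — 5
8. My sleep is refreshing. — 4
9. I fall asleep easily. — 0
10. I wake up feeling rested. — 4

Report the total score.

34

Items 1, 3, 5, 6 describe the absence/opposite of sleep quality → reverse-score.
reversed = (0+5) − raw = 5 − raw.
  item 1: 5 − 1 = 4
  item 2: 5
  item 3: 5 − 5 = 0
  item 4: 4
  item 5: 5 − 2 = 3
  item 6: 5 − 0 = 5
  item 7: 5
  item 8: 4
  item 9: 0
  item 10: 4
Total = 4 + 5 + 0 + 4 + 3 + 5 + 5 + 4 + 0 + 4 = 34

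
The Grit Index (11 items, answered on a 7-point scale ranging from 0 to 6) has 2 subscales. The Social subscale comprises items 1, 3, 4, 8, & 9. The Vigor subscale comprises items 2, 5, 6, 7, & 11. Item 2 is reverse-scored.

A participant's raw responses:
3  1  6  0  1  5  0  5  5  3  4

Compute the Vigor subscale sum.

15

Vigor items: 2, 5, 6, 7, 11.
Of these, item 2 is reverse-scored; on a 0–6 scale, reversed = 6 − raw.
  item 2: 6 − 1 = 5
  item 5: 1
  item 6: 5
  item 7: 0
  item 11: 4
Sum = 5 + 1 + 5 + 0 + 4 = 15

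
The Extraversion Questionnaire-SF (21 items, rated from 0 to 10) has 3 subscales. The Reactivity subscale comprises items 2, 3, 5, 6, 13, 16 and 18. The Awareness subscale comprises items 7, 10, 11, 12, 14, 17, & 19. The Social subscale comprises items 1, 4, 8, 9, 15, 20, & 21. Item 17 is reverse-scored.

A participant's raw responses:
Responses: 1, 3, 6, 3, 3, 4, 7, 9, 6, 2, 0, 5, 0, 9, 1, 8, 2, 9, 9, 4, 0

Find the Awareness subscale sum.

40

Awareness items: 7, 10, 11, 12, 14, 17, 19.
Of these, item 17 is reverse-scored; on a 0–10 scale, reversed = 10 − raw.
  item 7: 7
  item 10: 2
  item 11: 0
  item 12: 5
  item 14: 9
  item 17: 10 − 2 = 8
  item 19: 9
Sum = 7 + 2 + 0 + 5 + 9 + 8 + 9 = 40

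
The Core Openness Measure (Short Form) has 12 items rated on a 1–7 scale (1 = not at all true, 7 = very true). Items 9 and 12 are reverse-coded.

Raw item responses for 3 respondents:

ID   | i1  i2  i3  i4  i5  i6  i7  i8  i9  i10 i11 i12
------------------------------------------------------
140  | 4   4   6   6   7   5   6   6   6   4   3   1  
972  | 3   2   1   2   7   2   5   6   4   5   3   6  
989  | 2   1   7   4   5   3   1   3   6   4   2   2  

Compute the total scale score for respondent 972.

42

Respondent 972 raw: 3, 2, 1, 2, 7, 2, 5, 6, 4, 5, 3, 6.
Reverse-coded (reverse-coded value = 8 − response):
  item 1: 3
  item 2: 2
  item 3: 1
  item 4: 2
  item 5: 7
  item 6: 2
  item 7: 5
  item 8: 6
  item 9: 8 − 4 = 4
  item 10: 5
  item 11: 3
  item 12: 8 − 6 = 2
Sum = 3 + 2 + 1 + 2 + 7 + 2 + 5 + 6 + 4 + 5 + 3 + 2 = 42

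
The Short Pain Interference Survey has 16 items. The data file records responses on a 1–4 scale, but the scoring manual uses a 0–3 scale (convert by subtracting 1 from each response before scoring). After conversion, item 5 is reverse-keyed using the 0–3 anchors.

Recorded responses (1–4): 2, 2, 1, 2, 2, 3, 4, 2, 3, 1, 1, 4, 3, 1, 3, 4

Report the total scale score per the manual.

Convert to 0–3: 1, 1, 0, 1, 1, 2, 3, 1, 2, 0, 0, 3, 2, 0, 2, 3
Reverse-coded (reverse-coded value = 3 − response):
  item 5: 3 − 1 = 2
Scored: 1, 1, 0, 1, 2, 2, 3, 1, 2, 0, 0, 3, 2, 0, 2, 3
Total = 23

23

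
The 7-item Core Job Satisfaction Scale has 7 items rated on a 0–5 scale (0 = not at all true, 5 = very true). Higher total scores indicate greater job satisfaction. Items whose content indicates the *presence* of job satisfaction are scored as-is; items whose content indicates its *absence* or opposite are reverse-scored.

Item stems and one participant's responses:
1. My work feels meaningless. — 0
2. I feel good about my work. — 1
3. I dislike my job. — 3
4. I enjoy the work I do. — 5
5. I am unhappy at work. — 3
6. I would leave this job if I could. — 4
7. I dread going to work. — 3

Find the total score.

Items 1, 3, 5, 6, 7 describe the absence/opposite of job satisfaction → reverse-score.
on a 0–5 scale, reversed = 5 − raw.
  item 1: 5 − 0 = 5
  item 2: 1
  item 3: 5 − 3 = 2
  item 4: 5
  item 5: 5 − 3 = 2
  item 6: 5 − 4 = 1
  item 7: 5 − 3 = 2
Total = 5 + 1 + 2 + 5 + 2 + 1 + 2 = 18

18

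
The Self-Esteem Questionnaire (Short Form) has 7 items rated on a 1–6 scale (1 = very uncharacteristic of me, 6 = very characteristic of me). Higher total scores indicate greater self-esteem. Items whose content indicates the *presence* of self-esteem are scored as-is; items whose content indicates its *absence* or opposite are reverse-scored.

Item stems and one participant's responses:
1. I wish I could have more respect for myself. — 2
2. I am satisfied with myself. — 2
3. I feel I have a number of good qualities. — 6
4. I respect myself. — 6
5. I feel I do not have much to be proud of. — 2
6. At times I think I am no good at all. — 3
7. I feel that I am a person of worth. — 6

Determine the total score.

34

Items 1, 5, 6 describe the absence/opposite of self-esteem → reverse-score.
reversed = (1+6) − raw = 7 − raw.
  item 1: 7 − 2 = 5
  item 2: 2
  item 3: 6
  item 4: 6
  item 5: 7 − 2 = 5
  item 6: 7 − 3 = 4
  item 7: 6
Total = 5 + 2 + 6 + 6 + 5 + 4 + 6 = 34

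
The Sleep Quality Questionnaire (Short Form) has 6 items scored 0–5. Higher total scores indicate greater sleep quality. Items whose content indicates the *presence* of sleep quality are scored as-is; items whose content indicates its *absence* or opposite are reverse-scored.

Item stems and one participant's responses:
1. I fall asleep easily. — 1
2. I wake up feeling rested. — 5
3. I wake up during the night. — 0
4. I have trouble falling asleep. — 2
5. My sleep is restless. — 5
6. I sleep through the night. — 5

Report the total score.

Items 3, 4, 5 describe the absence/opposite of sleep quality → reverse-score.
on a 0–5 scale, reversed = 5 − raw.
  item 1: 1
  item 2: 5
  item 3: 5 − 0 = 5
  item 4: 5 − 2 = 3
  item 5: 5 − 5 = 0
  item 6: 5
Total = 1 + 5 + 5 + 3 + 0 + 5 = 19

19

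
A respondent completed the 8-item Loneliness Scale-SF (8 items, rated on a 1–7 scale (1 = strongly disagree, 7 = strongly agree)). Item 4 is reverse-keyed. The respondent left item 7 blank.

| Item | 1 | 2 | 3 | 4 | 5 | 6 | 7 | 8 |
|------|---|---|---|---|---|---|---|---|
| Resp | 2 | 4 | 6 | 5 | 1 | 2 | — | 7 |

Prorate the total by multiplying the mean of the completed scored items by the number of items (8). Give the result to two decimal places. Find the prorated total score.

28.57

Reverse-coded (reversed = (1+7) − raw = 8 − raw):
  item 4: 8 − 5 = 3
Completed scored items (7 of 8): 2, 4, 6, 3, 1, 2, 7; sum = 25.
Person mean = 25 / 7 ≈ 3.5714
Prorated total = (25 / 7) × 8 = 28.57 (to 2 dp)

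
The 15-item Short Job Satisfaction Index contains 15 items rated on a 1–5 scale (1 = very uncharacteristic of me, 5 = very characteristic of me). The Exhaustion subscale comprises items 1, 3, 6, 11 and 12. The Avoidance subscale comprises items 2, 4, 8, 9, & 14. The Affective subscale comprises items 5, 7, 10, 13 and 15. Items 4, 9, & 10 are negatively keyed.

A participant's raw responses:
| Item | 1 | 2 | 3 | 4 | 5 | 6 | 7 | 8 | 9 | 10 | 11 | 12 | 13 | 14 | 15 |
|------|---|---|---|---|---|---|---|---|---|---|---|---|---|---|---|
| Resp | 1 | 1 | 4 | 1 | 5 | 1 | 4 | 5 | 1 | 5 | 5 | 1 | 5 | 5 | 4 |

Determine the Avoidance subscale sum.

Avoidance items: 2, 4, 8, 9, 14.
Of these, items 4 & 9 are negatively keyed; reversed = (1+5) − raw = 6 − raw.
  item 2: 1
  item 4: 6 − 1 = 5
  item 8: 5
  item 9: 6 − 1 = 5
  item 14: 5
Sum = 1 + 5 + 5 + 5 + 5 = 21

21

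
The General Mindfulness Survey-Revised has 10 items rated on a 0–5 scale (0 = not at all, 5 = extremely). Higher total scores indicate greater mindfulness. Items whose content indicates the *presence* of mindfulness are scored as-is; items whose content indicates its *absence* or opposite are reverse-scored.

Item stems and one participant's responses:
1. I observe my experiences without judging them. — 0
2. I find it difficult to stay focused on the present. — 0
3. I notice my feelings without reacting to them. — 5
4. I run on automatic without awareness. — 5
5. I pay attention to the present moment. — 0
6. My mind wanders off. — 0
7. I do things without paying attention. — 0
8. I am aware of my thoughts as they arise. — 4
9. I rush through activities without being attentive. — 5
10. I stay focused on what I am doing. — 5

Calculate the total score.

Items 2, 4, 6, 7, 9 describe the absence/opposite of mindfulness → reverse-score.
on a 0–5 scale, reversed = 5 − raw.
  item 1: 0
  item 2: 5 − 0 = 5
  item 3: 5
  item 4: 5 − 5 = 0
  item 5: 0
  item 6: 5 − 0 = 5
  item 7: 5 − 0 = 5
  item 8: 4
  item 9: 5 − 5 = 0
  item 10: 5
Total = 0 + 5 + 5 + 0 + 0 + 5 + 5 + 4 + 0 + 5 = 29

29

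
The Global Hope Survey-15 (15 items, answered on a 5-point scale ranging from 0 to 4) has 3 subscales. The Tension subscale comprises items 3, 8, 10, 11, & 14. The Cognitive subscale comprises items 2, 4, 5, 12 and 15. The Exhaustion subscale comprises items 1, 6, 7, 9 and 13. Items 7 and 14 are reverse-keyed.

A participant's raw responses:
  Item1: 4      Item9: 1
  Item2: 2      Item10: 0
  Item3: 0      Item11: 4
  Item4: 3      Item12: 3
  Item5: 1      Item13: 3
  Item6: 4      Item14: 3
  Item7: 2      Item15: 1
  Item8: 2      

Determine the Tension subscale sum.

Tension items: 3, 8, 10, 11, 14.
Of these, item 14 is reverse-keyed; reverse-coded value = 4 − response.
  item 3: 0
  item 8: 2
  item 10: 0
  item 11: 4
  item 14: 4 − 3 = 1
Sum = 0 + 2 + 0 + 4 + 1 = 7

7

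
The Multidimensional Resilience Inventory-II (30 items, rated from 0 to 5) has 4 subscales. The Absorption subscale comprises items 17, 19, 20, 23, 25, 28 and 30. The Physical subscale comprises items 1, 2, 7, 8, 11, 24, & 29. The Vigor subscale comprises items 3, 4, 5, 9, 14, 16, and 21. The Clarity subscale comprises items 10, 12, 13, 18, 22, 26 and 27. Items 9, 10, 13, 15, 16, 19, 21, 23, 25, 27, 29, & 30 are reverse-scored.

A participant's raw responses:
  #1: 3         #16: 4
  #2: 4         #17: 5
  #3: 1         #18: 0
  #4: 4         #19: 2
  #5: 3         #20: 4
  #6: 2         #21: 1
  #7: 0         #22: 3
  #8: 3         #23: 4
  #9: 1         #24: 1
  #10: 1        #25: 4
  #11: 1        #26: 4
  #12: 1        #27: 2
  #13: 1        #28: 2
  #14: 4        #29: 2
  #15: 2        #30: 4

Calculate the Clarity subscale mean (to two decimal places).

2.71

Clarity items: 10, 12, 13, 18, 22, 26, 27.
Of these, items 10, 13, and 27 are reverse-scored; reverse-coded value = 5 − response.
  item 10: 5 − 1 = 4
  item 12: 1
  item 13: 5 − 1 = 4
  item 18: 0
  item 22: 3
  item 26: 4
  item 27: 5 − 2 = 3
Sum = 4 + 1 + 4 + 0 + 3 + 4 + 3 = 19
Mean = 19 / 7 = 2.71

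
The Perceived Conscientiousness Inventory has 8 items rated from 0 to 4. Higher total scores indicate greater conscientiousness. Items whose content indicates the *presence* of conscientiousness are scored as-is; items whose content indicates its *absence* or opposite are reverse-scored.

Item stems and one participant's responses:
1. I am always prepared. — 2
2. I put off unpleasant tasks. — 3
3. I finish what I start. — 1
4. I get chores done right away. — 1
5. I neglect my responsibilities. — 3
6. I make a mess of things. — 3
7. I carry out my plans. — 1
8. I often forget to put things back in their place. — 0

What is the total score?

12

Items 2, 5, 6, 8 describe the absence/opposite of conscientiousness → reverse-score.
reverse-coded value = 4 − response.
  item 1: 2
  item 2: 4 − 3 = 1
  item 3: 1
  item 4: 1
  item 5: 4 − 3 = 1
  item 6: 4 − 3 = 1
  item 7: 1
  item 8: 4 − 0 = 4
Total = 2 + 1 + 1 + 1 + 1 + 1 + 1 + 4 = 12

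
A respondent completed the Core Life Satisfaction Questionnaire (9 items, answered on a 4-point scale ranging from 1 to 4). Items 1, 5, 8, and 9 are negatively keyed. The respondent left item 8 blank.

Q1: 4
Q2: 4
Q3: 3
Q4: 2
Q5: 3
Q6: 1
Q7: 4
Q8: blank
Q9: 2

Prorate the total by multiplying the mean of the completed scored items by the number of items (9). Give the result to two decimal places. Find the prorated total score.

Reverse-coded (reverse-coded value = 5 − response):
  item 1: 5 − 4 = 1
  item 5: 5 − 3 = 2
  item 9: 5 − 2 = 3
Completed scored items (8 of 9): 1, 4, 3, 2, 2, 1, 4, 3; sum = 20.
Person mean = 20 / 8 ≈ 2.5000
Prorated total = (20 / 8) × 9 = 22.50 (to 2 dp)

22.50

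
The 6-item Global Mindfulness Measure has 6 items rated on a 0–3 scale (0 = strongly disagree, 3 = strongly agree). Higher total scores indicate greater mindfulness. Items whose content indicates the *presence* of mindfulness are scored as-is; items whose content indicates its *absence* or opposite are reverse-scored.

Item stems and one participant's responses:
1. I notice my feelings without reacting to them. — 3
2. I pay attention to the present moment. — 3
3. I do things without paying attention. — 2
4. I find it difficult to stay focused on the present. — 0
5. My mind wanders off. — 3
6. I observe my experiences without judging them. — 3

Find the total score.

13

Items 3, 4, 5 describe the absence/opposite of mindfulness → reverse-score.
reverse-coded value = 3 − response.
  item 1: 3
  item 2: 3
  item 3: 3 − 2 = 1
  item 4: 3 − 0 = 3
  item 5: 3 − 3 = 0
  item 6: 3
Total = 3 + 3 + 1 + 3 + 0 + 3 = 13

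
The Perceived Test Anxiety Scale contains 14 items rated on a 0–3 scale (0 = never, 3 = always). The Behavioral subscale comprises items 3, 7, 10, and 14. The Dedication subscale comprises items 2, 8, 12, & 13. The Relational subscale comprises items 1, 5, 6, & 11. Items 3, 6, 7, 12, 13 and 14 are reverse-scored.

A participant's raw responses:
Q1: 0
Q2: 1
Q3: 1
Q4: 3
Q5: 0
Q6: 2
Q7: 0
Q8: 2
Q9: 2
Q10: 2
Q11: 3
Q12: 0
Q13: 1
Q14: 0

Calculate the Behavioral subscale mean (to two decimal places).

Behavioral items: 3, 7, 10, 14.
Of these, items 3, 7, & 14 are reverse-scored; on a 0–3 scale, reversed = 3 − raw.
  item 3: 3 − 1 = 2
  item 7: 3 − 0 = 3
  item 10: 2
  item 14: 3 − 0 = 3
Sum = 2 + 3 + 2 + 3 = 10
Mean = 10 / 4 = 2.50

2.50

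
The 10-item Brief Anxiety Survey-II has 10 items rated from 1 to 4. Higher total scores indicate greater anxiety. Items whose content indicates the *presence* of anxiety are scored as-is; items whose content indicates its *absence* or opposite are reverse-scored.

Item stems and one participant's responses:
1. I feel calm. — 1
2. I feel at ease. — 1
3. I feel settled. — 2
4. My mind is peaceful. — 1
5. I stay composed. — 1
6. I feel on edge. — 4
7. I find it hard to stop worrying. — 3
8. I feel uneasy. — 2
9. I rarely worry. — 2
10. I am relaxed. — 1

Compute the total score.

Items 1, 2, 3, 4, 5, 9, 10 describe the absence/opposite of anxiety → reverse-score.
reverse-coded value = 5 − response.
  item 1: 5 − 1 = 4
  item 2: 5 − 1 = 4
  item 3: 5 − 2 = 3
  item 4: 5 − 1 = 4
  item 5: 5 − 1 = 4
  item 6: 4
  item 7: 3
  item 8: 2
  item 9: 5 − 2 = 3
  item 10: 5 − 1 = 4
Total = 4 + 4 + 3 + 4 + 4 + 4 + 3 + 2 + 3 + 4 = 35

35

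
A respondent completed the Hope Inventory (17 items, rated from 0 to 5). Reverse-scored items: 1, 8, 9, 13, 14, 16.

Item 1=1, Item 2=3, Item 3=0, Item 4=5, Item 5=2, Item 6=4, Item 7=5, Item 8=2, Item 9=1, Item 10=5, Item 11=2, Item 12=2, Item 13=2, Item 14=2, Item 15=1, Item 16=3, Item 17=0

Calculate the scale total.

48

Apply reverse scoring (on a 0–5 scale, reversed = 5 − raw):
  item 1: 5 − 1 = 4
  item 8: 5 − 2 = 3
  item 9: 5 − 1 = 4
  item 13: 5 − 2 = 3
  item 14: 5 − 2 = 3
  item 16: 5 − 3 = 2
Scored items: 4, 3, 0, 5, 2, 4, 5, 3, 4, 5, 2, 2, 3, 3, 1, 2, 0
Total = 4 + 3 + 0 + 5 + 2 + 4 + 5 + 3 + 4 + 5 + 2 + 2 + 3 + 3 + 1 + 2 + 0 = 48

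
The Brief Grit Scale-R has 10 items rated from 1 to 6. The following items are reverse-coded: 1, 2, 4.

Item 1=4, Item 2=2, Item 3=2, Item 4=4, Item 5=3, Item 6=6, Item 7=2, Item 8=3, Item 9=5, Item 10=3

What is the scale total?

35

Reversing items 1, 2, and 4 with 7 − raw:
Total = (7−4) + (7−2) + 2 + (7−4) + 3 + 6 + 2 + 3 + 5 + 3
      = 3 + 5 + 2 + 3 + 3 + 6 + 2 + 3 + 5 + 3 = 35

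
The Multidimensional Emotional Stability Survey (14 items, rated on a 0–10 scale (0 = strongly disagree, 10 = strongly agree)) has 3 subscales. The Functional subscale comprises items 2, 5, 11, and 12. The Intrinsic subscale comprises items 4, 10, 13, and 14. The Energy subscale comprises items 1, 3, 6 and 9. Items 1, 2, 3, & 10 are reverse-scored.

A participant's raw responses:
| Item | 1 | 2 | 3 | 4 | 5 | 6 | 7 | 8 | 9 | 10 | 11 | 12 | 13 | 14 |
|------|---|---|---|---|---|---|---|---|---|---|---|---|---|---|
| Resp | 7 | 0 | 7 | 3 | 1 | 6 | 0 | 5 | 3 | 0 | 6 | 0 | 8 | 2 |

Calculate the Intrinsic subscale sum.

23

Intrinsic items: 4, 10, 13, 14.
Of these, item 10 is reverse-scored; reverse-coded value = 10 − response.
  item 4: 3
  item 10: 10 − 0 = 10
  item 13: 8
  item 14: 2
Sum = 3 + 10 + 8 + 2 = 23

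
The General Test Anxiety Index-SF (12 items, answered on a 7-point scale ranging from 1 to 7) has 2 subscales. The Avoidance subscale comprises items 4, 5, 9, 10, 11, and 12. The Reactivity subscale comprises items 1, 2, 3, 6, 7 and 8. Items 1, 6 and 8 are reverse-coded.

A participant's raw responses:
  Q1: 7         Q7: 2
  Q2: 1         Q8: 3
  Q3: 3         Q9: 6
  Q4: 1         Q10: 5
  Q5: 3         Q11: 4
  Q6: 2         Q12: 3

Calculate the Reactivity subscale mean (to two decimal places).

Reactivity items: 1, 2, 3, 6, 7, 8.
Of these, items 1, 6, & 8 are reverse-coded; on a 1–7 scale, reversed = 8 − raw.
  item 1: 8 − 7 = 1
  item 2: 1
  item 3: 3
  item 6: 8 − 2 = 6
  item 7: 2
  item 8: 8 − 3 = 5
Sum = 1 + 1 + 3 + 6 + 2 + 5 = 18
Mean = 18 / 6 = 3.00

3.00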